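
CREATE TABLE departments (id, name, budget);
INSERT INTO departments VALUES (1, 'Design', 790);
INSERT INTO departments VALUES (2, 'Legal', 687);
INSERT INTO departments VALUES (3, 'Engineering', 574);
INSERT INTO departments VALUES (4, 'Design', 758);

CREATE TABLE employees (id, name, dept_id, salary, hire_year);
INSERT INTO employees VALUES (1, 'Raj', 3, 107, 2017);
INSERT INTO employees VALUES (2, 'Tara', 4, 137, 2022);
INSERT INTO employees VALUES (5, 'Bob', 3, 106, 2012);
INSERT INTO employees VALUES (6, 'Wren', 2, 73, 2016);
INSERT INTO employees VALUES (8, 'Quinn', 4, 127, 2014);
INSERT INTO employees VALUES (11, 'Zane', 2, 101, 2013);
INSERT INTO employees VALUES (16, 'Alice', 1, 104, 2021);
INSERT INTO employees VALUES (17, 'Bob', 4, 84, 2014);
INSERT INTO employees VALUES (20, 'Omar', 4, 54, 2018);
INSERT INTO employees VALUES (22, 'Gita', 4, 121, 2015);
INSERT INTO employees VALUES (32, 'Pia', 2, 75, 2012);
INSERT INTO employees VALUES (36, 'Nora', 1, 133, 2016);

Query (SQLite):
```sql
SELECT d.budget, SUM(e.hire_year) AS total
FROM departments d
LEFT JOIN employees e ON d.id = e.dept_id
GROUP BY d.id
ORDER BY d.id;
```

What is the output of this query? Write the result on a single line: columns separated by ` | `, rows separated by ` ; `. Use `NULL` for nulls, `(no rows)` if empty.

LEFT JOIN keeps every departments row; unmatched ones get NULL for employees columns.
Group by departments.id and compute SUM(e.hire_year). SUM over an all-NULL group is NULL.
  1: ids {16, 36} → SUM(e.hire_year)=4037
  2: ids {6, 11, 32} → SUM(e.hire_year)=6041
  3: ids {1, 5} → SUM(e.hire_year)=4029
  4: ids {2, 8, 17, 20, 22} → SUM(e.hire_year)=10083

790 | 4037 ; 687 | 6041 ; 574 | 4029 ; 758 | 10083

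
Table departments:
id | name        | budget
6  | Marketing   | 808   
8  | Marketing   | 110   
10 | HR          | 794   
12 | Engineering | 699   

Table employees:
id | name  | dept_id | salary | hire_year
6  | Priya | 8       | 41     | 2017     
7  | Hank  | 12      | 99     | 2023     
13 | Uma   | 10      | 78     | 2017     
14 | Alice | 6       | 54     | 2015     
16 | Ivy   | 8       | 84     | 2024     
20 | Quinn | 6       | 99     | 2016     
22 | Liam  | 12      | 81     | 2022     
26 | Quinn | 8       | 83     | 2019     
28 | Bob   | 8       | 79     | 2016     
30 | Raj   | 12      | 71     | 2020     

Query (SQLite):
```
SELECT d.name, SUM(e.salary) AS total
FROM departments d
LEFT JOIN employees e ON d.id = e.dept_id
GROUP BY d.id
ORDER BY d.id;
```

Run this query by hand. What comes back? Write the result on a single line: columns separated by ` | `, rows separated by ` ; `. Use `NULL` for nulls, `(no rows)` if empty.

Marketing | 153 ; Marketing | 287 ; HR | 78 ; Engineering | 251

LEFT JOIN keeps every departments row; unmatched ones get NULL for employees columns.
Group by departments.id and compute SUM(e.salary). SUM over an all-NULL group is NULL.
  6: ids {14, 20} → SUM(e.salary)=153
  8: ids {6, 16, 26, 28} → SUM(e.salary)=287
  10: ids {13} → SUM(e.salary)=78
  12: ids {7, 22, 30} → SUM(e.salary)=251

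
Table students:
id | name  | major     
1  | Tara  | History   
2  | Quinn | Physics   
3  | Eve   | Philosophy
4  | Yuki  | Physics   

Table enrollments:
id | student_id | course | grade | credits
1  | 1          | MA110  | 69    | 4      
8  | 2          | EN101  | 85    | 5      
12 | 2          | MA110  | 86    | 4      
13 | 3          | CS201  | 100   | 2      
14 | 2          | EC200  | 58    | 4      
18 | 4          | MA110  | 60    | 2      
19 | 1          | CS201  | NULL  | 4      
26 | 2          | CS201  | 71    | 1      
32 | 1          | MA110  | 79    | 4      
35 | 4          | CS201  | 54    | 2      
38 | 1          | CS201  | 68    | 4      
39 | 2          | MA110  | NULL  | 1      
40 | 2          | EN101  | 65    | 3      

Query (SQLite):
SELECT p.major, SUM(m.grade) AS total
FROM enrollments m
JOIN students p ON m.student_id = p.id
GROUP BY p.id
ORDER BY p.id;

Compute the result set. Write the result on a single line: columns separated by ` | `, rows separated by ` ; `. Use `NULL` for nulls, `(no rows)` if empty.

History | 216 ; Physics | 365 ; Philosophy | 100 ; Physics | 114

Join each enrollments row to its students via student_id.
Group joined rows by students.id; compute SUM(m.grade) per group.
  1: ids {1, 19, 32, 38} → SUM(m.grade)=216
  2: ids {8, 12, 14, 26, 39, 40} → SUM(m.grade)=365
  3: ids {13} → SUM(m.grade)=100
  4: ids {18, 35} → SUM(m.grade)=114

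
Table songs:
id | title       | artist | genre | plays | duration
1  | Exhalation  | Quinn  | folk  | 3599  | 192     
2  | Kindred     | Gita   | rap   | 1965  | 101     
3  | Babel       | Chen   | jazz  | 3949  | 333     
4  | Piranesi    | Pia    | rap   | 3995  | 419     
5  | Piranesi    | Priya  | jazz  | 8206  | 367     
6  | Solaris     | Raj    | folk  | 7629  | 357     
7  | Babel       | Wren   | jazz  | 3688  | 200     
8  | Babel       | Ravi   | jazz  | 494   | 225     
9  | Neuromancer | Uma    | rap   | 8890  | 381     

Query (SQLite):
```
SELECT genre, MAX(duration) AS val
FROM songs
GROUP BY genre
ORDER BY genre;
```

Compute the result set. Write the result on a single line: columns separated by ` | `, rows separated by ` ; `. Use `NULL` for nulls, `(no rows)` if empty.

Partition songs by genre; compute MAX(duration) within each group.
  folk: ids {1, 6} → MAX(duration)=357
  jazz: ids {3, 5, 7, 8} → MAX(duration)=367
  rap: ids {2, 4, 9} → MAX(duration)=419

folk | 357 ; jazz | 367 ; rap | 419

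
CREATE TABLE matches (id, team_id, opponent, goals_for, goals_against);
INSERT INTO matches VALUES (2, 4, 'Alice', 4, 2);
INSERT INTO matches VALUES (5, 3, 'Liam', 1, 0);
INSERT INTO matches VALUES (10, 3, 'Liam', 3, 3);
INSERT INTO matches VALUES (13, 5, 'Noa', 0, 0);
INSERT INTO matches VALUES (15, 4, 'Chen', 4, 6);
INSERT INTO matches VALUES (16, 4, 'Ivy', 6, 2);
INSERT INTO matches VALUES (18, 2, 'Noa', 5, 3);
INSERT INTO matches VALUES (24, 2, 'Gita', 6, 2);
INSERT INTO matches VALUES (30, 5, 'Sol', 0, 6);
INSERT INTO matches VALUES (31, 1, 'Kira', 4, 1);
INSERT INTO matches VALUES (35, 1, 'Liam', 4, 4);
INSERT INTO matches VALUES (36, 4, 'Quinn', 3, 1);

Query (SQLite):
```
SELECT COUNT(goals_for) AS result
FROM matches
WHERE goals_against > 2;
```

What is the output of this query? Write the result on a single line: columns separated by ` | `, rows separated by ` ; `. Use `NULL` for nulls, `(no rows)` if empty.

Rows where goals_against > 2 → goals_for values: [3, 4, 5, 0, 4].
COUNT(goals_for) counts non-NULL values → 5.

5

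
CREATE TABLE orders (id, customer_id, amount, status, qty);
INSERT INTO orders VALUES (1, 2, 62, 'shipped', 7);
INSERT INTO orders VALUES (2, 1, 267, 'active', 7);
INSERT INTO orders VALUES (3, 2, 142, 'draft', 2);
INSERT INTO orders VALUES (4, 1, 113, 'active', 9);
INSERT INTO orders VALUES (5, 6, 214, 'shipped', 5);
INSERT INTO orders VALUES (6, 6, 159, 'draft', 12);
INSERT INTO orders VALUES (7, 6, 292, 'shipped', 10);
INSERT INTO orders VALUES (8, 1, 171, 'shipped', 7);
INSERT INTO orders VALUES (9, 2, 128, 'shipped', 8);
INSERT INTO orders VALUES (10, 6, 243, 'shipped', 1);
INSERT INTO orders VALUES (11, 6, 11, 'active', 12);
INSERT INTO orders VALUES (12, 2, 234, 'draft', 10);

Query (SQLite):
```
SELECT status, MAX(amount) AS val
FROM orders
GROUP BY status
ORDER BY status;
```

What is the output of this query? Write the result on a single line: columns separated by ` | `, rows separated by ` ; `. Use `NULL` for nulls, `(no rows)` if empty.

active | 267 ; draft | 234 ; shipped | 292

Partition orders by status; compute MAX(amount) within each group.
  active: ids {2, 4, 11} → MAX(amount)=267
  draft: ids {3, 6, 12} → MAX(amount)=234
  shipped: ids {1, 5, 7, 8, 9, 10} → MAX(amount)=292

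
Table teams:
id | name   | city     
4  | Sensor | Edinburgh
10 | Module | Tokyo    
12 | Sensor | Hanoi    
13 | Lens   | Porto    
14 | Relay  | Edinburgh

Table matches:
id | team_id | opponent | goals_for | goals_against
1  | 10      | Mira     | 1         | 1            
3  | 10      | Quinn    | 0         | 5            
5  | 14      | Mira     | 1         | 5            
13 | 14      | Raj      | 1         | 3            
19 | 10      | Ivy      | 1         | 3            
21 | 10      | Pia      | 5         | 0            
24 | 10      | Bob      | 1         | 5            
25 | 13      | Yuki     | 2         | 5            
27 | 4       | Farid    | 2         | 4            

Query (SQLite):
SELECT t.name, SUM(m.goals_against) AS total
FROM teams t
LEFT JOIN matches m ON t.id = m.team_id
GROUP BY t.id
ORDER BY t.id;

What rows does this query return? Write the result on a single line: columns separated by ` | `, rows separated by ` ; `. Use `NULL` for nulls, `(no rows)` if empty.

LEFT JOIN keeps every teams row; unmatched ones get NULL for matches columns.
Group by teams.id and compute SUM(m.goals_against). SUM over an all-NULL group is NULL.
  4: ids {27} → SUM(m.goals_against)=4
  10: ids {1, 3, 19, 21, 24} → SUM(m.goals_against)=14
  12: ids {—} → SUM(m.goals_against)=NULL
  13: ids {25} → SUM(m.goals_against)=5
  14: ids {5, 13} → SUM(m.goals_against)=8

Sensor | 4 ; Module | 14 ; Sensor | NULL ; Lens | 5 ; Relay | 8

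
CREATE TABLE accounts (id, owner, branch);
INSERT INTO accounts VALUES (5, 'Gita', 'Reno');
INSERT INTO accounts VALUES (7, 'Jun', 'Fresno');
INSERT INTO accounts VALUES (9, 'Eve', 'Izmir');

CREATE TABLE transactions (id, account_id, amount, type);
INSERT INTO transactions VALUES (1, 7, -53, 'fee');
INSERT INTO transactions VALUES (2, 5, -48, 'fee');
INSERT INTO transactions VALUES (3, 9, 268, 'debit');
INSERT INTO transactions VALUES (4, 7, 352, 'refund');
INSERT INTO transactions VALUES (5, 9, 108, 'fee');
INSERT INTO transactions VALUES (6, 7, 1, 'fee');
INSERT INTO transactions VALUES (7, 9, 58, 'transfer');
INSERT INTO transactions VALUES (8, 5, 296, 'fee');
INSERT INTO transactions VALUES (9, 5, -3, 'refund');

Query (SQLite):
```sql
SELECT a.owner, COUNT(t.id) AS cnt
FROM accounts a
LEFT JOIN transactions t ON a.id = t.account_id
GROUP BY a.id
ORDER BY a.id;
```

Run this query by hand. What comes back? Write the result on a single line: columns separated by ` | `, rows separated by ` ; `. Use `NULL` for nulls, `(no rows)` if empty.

Gita | 3 ; Jun | 3 ; Eve | 3

LEFT JOIN keeps every accounts row; unmatched ones get NULL for transactions columns.
Group by accounts.id and compute COUNT(t.id). COUNT(col) of an all-NULL group is 0.
  5: ids {2, 8, 9} → COUNT(t.id)=3
  7: ids {1, 4, 6} → COUNT(t.id)=3
  9: ids {3, 5, 7} → COUNT(t.id)=3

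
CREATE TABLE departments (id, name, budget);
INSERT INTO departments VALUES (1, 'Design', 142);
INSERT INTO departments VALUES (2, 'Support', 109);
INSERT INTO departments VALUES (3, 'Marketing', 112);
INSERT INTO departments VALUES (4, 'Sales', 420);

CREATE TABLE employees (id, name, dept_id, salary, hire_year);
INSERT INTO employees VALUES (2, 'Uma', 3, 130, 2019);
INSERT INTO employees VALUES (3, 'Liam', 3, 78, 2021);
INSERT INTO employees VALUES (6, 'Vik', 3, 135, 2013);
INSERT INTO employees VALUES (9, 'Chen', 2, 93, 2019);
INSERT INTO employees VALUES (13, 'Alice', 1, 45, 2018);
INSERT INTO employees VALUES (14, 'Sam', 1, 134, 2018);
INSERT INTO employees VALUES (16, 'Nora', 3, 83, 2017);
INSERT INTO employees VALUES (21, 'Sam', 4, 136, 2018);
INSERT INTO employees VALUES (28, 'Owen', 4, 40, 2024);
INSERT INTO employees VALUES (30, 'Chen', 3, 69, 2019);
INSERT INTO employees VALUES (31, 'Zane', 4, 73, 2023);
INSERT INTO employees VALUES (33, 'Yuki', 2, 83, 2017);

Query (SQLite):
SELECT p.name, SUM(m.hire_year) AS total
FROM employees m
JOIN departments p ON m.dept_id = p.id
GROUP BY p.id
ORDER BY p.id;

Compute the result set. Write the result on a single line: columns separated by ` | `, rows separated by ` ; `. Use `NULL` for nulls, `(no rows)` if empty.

Join each employees row to its departments via dept_id.
Group joined rows by departments.id; compute SUM(m.hire_year) per group.
  1: ids {13, 14} → SUM(m.hire_year)=4036
  2: ids {9, 33} → SUM(m.hire_year)=4036
  3: ids {2, 3, 6, 16, 30} → SUM(m.hire_year)=10089
  4: ids {21, 28, 31} → SUM(m.hire_year)=6065

Design | 4036 ; Support | 4036 ; Marketing | 10089 ; Sales | 6065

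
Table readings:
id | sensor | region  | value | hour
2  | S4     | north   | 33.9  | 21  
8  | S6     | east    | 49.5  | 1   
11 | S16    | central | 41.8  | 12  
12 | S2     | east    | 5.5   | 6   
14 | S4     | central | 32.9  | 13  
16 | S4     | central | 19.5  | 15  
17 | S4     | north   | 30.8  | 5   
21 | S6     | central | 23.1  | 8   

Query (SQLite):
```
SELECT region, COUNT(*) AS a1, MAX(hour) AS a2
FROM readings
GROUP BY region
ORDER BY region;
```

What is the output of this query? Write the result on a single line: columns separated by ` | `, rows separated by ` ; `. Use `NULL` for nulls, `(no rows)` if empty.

central | 4 | 15 ; east | 2 | 6 ; north | 2 | 21

Group readings by region.
Per group compute: COUNT(*), MAX(hour).
  central: ids {11, 14, 16, 21} → COUNT(*)=4, MAX(hour)=15
  east: ids {8, 12} → COUNT(*)=2, MAX(hour)=6
  north: ids {2, 17} → COUNT(*)=2, MAX(hour)=21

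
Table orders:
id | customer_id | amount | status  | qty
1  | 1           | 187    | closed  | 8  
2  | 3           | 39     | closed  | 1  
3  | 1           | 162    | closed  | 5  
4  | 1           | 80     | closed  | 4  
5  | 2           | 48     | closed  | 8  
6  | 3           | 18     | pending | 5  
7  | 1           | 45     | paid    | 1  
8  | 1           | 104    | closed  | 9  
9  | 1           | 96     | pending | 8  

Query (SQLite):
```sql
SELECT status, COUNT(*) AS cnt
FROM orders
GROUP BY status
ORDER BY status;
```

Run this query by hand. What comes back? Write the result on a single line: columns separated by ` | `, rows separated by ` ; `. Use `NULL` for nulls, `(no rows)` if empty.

closed | 6 ; paid | 1 ; pending | 2

Partition orders by status; compute COUNT(*) within each group.
  closed: ids {1, 2, 3, 4, 5, 8} → COUNT(*)=6
  paid: ids {7} → COUNT(*)=1
  pending: ids {6, 9} → COUNT(*)=2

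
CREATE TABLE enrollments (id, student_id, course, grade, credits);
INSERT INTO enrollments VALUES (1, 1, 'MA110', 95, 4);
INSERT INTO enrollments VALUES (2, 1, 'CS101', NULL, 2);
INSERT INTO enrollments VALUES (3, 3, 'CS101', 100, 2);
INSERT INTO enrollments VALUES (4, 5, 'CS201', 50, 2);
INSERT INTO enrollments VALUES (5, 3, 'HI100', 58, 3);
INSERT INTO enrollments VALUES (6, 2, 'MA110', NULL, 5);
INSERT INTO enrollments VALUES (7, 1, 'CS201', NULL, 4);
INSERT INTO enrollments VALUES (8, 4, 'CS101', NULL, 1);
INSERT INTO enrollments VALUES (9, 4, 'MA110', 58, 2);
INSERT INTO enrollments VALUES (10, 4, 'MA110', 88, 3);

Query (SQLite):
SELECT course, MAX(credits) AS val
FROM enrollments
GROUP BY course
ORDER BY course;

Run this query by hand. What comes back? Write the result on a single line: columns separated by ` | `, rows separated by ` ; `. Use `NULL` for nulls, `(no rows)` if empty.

CS101 | 2 ; CS201 | 4 ; HI100 | 3 ; MA110 | 5

Partition enrollments by course; compute MAX(credits) within each group.
  CS101: ids {2, 3, 8} → MAX(credits)=2
  CS201: ids {4, 7} → MAX(credits)=4
  HI100: ids {5} → MAX(credits)=3
  MA110: ids {1, 6, 9, 10} → MAX(credits)=5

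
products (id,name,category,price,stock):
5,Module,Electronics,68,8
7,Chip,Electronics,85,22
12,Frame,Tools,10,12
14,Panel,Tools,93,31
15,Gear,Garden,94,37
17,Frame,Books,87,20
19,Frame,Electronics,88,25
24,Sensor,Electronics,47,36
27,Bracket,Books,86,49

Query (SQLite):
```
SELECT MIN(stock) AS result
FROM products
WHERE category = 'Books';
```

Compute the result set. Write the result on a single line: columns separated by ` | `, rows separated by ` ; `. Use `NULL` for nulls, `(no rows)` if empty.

Rows where category='Books' → stock values: [20, 49].
MIN of non-NULL values = 20.

20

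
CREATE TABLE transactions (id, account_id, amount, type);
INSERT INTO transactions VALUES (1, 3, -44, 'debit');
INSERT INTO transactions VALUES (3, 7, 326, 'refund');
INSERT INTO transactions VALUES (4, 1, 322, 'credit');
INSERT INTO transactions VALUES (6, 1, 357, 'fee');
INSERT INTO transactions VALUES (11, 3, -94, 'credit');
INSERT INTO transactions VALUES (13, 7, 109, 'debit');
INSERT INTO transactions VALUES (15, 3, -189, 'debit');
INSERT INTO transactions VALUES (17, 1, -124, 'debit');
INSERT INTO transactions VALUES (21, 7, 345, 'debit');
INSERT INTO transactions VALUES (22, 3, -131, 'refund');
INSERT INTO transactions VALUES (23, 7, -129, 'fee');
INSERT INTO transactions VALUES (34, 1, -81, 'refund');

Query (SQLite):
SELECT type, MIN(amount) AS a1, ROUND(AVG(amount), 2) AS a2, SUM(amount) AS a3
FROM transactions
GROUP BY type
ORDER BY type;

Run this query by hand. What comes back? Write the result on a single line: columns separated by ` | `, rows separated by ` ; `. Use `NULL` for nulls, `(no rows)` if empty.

credit | -94 | 114 | 228 ; debit | -189 | 19.4 | 97 ; fee | -129 | 114 | 228 ; refund | -131 | 38 | 114

Group transactions by type.
Per group compute: MIN(amount), ROUND(AVG(amount), 2), SUM(amount).
  credit: ids {4, 11} → MIN(amount)=-94, ROUND(AVG(amount), 2)=114, SUM(amount)=228
  debit: ids {1, 13, 15, 17, 21} → MIN(amount)=-189, ROUND(AVG(amount), 2)=19.4, SUM(amount)=97
  fee: ids {6, 23} → MIN(amount)=-129, ROUND(AVG(amount), 2)=114, SUM(amount)=228
  refund: ids {3, 22, 34} → MIN(amount)=-131, ROUND(AVG(amount), 2)=38, SUM(amount)=114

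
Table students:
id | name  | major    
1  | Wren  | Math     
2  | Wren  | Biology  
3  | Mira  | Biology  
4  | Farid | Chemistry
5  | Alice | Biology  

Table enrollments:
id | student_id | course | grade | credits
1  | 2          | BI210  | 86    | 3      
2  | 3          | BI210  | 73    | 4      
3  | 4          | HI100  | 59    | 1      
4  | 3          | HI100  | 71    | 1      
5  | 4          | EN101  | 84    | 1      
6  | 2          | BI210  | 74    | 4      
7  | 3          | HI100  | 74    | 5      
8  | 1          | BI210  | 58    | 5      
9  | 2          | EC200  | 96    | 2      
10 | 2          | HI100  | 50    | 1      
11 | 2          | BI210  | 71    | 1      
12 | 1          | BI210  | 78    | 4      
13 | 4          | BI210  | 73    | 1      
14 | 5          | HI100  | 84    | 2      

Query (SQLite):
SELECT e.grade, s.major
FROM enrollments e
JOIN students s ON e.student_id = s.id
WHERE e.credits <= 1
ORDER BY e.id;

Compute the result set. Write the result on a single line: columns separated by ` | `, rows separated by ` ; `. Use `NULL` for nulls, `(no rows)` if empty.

59 | Chemistry ; 71 | Biology ; 84 | Chemistry ; 50 | Biology ; 71 | Biology ; 73 | Chemistry

Each enrollments row matches the students row where student_id = students.id.
Then keep rows with e.credits <= 1.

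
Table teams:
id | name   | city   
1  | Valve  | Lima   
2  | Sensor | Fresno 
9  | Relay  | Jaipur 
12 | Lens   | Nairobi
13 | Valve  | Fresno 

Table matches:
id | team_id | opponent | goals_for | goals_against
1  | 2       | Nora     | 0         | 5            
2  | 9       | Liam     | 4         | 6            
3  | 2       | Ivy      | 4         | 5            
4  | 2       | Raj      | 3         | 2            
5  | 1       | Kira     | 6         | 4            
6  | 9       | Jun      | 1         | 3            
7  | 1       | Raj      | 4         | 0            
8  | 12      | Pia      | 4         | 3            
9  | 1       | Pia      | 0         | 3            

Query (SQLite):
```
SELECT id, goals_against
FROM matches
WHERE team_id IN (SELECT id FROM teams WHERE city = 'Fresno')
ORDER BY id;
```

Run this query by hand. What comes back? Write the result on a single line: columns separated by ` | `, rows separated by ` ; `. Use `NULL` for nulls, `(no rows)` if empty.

Inner query: teams.id where city = 'Fresno'.
Outer: keep matches rows whose team_id is in that set.
Inner query → {2, 13}

1 | 5 ; 3 | 5 ; 4 | 2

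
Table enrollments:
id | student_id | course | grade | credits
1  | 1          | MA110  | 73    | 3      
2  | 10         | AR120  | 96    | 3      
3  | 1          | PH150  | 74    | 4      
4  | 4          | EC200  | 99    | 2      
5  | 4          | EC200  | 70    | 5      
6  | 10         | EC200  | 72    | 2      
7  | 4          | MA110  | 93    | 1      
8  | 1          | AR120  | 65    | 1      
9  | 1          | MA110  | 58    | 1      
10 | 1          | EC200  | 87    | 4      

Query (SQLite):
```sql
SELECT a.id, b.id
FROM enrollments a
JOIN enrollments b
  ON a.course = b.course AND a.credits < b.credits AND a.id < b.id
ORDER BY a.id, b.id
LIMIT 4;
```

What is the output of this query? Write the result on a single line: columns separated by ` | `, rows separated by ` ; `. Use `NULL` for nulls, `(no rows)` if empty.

Pairs (a,b) with same course, a.credits < b.credits, a.id < b.id.
course groups: AR120:{2,8} EC200:{4,5,6,10} MA110:{1,7,9} PH150:{3}
Ordered by (a.id, b.id); first 4.

4 | 5 ; 4 | 10 ; 6 | 10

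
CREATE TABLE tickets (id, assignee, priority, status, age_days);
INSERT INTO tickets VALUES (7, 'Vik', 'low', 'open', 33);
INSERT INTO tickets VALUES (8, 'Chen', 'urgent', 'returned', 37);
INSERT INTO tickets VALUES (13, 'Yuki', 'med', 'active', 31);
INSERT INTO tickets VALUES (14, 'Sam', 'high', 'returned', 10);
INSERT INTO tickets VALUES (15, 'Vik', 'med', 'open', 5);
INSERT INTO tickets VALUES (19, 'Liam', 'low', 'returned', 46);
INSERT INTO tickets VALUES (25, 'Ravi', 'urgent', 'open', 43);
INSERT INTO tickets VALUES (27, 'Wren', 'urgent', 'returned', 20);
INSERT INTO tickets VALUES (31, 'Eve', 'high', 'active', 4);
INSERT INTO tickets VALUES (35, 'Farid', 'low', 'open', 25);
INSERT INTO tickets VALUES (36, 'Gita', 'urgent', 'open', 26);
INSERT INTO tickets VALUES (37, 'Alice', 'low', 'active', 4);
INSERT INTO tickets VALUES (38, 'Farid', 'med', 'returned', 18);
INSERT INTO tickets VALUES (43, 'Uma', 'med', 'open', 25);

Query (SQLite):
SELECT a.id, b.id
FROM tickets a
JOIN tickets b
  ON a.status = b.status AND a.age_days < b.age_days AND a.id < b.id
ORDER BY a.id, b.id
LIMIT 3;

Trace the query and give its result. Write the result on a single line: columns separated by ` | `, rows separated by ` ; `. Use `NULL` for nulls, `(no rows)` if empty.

7 | 25 ; 8 | 19 ; 14 | 19

Pairs (a,b) with same status, a.age_days < b.age_days, a.id < b.id.
status groups: active:{13,31,37} open:{7,15,25,35,36,43} returned:{8,14,19,27,38}
Ordered by (a.id, b.id); first 3.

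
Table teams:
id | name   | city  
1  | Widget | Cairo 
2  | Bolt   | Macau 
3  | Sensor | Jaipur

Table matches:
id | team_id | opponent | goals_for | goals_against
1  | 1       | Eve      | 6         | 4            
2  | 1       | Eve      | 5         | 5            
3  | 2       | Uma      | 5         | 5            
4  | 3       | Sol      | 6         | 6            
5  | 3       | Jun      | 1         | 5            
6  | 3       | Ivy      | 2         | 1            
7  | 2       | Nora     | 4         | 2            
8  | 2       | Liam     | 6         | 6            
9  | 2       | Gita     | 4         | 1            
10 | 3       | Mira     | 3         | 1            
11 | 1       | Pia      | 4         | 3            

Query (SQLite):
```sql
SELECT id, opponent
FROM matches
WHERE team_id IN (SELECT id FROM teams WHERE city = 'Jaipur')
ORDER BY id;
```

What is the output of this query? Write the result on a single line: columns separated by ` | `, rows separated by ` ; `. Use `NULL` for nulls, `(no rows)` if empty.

Inner query: teams.id where city = 'Jaipur'.
Outer: keep matches rows whose team_id is in that set.
Inner query → {3}

4 | Sol ; 5 | Jun ; 6 | Ivy ; 10 | Mira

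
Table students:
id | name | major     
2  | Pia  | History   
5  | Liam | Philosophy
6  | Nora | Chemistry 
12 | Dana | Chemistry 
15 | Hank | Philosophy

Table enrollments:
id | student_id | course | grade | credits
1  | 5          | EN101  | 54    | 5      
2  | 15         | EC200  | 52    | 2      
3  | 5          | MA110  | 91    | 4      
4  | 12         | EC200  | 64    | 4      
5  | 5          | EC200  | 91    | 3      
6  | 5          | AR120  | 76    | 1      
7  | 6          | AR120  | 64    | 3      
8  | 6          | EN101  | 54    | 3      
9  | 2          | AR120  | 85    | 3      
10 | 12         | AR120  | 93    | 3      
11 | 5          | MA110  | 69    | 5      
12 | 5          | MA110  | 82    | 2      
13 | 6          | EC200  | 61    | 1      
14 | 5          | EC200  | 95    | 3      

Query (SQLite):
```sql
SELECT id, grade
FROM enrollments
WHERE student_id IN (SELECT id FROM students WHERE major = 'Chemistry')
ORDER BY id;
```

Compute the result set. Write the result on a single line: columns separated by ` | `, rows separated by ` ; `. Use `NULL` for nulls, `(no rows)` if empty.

Inner query: students.id where major = 'Chemistry'.
Outer: keep enrollments rows whose student_id is in that set.
Inner query → {6, 12}

4 | 64 ; 7 | 64 ; 8 | 54 ; 10 | 93 ; 13 | 61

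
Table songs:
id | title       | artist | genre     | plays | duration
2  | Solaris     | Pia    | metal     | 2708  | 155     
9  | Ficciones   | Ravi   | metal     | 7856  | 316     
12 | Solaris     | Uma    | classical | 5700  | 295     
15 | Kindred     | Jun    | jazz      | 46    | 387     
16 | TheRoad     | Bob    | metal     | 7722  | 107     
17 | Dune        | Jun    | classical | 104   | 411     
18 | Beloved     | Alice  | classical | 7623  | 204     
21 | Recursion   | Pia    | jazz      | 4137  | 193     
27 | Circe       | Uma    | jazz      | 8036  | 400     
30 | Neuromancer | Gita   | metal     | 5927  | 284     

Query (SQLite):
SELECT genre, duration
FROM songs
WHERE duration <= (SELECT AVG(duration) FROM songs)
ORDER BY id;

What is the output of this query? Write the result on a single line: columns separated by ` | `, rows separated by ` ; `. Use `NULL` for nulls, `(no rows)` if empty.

Scalar subquery: AVG(duration) over all songs rows = 275.2.
Keep rows where duration <= that value.

metal | 155 ; metal | 107 ; classical | 204 ; jazz | 193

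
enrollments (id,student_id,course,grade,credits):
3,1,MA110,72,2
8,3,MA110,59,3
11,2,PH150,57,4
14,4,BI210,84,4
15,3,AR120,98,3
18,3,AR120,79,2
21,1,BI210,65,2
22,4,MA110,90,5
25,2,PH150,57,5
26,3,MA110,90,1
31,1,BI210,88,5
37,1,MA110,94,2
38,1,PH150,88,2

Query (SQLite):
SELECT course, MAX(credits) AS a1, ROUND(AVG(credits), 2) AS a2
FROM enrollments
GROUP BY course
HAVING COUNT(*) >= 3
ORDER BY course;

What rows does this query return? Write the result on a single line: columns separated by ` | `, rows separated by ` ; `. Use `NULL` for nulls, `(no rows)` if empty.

Group enrollments by course.
Per group compute: MAX(credits), ROUND(AVG(credits), 2).
HAVING: drop groups with fewer than 3 rows.
  AR120: ids {15, 18} → MAX(credits)=3, ROUND(AVG(credits), 2)=2.5
  BI210: ids {14, 21, 31} → MAX(credits)=5, ROUND(AVG(credits), 2)=3.67
  MA110: ids {3, 8, 22, 26, 37} → MAX(credits)=5, ROUND(AVG(credits), 2)=2.6
  PH150: ids {11, 25, 38} → MAX(credits)=5, ROUND(AVG(credits), 2)=3.67

BI210 | 5 | 3.67 ; MA110 | 5 | 2.6 ; PH150 | 5 | 3.67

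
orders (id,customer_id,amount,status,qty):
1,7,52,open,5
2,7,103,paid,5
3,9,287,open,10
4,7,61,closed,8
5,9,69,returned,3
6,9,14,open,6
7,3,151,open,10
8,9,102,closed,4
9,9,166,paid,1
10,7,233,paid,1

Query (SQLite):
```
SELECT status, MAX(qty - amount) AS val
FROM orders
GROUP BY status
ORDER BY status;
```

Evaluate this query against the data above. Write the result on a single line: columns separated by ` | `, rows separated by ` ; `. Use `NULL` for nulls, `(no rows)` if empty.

closed | -53 ; open | -8 ; paid | -98 ; returned | -66

For each row compute qty - amount.
Group by status; take MAX of the expression per group.
  closed: ids {4, 8} → MAX(qty - amount)=-53
  open: ids {1, 3, 6, 7} → MAX(qty - amount)=-8
  paid: ids {2, 9, 10} → MAX(qty - amount)=-98
  returned: ids {5} → MAX(qty - amount)=-66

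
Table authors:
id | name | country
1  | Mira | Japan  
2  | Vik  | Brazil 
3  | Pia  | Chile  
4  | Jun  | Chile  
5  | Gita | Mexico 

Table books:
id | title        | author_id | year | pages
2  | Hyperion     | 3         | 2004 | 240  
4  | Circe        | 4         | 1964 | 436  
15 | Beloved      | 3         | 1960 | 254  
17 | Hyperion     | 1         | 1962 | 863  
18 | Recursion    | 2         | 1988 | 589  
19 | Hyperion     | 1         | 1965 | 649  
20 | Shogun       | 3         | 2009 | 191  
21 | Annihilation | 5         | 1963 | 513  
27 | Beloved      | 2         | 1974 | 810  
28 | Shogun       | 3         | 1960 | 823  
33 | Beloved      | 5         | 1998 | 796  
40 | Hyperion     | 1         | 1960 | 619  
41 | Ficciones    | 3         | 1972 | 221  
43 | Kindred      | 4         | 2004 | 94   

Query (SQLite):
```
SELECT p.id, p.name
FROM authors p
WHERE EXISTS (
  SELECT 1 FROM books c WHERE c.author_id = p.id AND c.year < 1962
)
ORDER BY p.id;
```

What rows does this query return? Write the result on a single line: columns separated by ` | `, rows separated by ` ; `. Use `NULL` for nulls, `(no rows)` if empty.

1 | Mira ; 3 | Pia

For each authors row, check whether any books with matching author_id has year < 1962.
Keep rows where that is true.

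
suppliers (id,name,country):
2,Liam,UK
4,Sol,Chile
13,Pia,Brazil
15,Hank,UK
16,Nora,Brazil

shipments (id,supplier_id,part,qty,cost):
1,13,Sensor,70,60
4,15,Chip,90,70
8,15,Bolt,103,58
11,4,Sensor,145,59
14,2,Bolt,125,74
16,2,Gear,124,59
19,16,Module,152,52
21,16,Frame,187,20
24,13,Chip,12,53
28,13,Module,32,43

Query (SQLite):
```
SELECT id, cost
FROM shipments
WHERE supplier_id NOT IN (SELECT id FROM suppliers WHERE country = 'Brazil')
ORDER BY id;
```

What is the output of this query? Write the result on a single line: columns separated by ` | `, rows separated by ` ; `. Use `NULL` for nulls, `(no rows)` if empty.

Inner query: suppliers.id where country = 'Brazil'.
Outer: keep shipments rows whose supplier_id is not in that set.
Inner query → {13, 16}

4 | 70 ; 8 | 58 ; 11 | 59 ; 14 | 74 ; 16 | 59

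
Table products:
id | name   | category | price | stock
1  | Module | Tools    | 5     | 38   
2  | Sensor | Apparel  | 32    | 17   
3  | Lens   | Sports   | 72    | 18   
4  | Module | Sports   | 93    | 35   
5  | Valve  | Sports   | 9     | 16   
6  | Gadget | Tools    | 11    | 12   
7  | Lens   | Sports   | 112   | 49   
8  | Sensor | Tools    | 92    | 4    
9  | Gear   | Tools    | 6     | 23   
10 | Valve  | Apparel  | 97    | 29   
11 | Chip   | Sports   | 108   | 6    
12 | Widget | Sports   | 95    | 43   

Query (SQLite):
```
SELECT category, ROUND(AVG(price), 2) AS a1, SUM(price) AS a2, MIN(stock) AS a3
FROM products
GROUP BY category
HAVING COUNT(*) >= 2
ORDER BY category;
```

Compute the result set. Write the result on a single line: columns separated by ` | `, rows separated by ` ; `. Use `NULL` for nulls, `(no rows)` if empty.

Apparel | 64.5 | 129 | 17 ; Sports | 81.5 | 489 | 6 ; Tools | 28.5 | 114 | 4

Group products by category.
Per group compute: ROUND(AVG(price), 2), SUM(price), MIN(stock).
HAVING: drop groups with fewer than 2 rows.
  Apparel: ids {2, 10} → ROUND(AVG(price), 2)=64.5, SUM(price)=129, MIN(stock)=17
  Sports: ids {3, 4, 5, 7, 11, 12} → ROUND(AVG(price), 2)=81.5, SUM(price)=489, MIN(stock)=6
  Tools: ids {1, 6, 8, 9} → ROUND(AVG(price), 2)=28.5, SUM(price)=114, MIN(stock)=4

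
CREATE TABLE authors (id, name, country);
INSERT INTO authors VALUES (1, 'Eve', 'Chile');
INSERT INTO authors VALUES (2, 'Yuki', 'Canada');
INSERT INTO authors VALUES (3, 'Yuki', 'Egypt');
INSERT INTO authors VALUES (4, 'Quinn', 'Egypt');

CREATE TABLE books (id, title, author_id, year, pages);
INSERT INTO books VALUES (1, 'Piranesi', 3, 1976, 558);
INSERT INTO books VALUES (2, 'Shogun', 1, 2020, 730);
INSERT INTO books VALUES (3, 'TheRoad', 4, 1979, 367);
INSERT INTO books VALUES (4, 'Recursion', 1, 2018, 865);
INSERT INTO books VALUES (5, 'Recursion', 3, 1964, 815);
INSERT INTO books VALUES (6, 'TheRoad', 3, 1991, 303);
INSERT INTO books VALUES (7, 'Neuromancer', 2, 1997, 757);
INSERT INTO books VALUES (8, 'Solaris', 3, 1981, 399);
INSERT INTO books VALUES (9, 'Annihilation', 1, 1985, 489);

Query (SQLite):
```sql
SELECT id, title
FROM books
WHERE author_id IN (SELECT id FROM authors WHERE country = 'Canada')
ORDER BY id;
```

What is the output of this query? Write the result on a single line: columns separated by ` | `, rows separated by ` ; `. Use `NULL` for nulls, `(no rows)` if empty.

7 | Neuromancer

Inner query: authors.id where country = 'Canada'.
Outer: keep books rows whose author_id is in that set.
Inner query → {2}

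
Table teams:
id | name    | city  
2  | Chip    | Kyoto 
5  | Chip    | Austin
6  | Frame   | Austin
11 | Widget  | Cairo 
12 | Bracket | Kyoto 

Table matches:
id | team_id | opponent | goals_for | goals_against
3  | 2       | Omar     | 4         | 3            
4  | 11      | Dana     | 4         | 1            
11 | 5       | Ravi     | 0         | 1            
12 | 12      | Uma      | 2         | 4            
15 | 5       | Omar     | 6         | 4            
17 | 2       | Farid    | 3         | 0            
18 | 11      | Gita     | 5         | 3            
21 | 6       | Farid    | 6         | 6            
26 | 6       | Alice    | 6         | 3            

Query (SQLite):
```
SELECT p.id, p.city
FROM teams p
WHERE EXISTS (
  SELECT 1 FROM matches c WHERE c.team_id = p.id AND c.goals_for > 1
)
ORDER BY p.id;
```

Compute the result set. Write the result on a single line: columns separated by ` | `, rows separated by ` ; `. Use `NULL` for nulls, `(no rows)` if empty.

2 | Kyoto ; 5 | Austin ; 6 | Austin ; 11 | Cairo ; 12 | Kyoto

For each teams row, check whether any matches with matching team_id has goals_for > 1.
Keep rows where that is true.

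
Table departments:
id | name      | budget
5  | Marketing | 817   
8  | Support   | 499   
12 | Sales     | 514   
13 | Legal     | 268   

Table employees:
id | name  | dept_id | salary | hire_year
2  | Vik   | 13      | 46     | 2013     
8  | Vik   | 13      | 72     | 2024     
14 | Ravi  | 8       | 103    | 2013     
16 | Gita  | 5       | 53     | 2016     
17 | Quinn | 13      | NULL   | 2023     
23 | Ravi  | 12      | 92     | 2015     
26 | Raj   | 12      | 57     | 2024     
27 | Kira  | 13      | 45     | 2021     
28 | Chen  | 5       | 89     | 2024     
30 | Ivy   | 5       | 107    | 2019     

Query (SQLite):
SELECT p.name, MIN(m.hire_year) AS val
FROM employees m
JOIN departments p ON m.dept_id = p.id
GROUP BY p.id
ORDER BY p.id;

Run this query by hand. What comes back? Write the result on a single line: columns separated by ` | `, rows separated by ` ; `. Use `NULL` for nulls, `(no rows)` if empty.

Marketing | 2016 ; Support | 2013 ; Sales | 2015 ; Legal | 2013

Join each employees row to its departments via dept_id.
Group joined rows by departments.id; compute MIN(m.hire_year) per group.
  5: ids {16, 28, 30} → MIN(m.hire_year)=2016
  8: ids {14} → MIN(m.hire_year)=2013
  12: ids {23, 26} → MIN(m.hire_year)=2015
  13: ids {2, 8, 17, 27} → MIN(m.hire_year)=2013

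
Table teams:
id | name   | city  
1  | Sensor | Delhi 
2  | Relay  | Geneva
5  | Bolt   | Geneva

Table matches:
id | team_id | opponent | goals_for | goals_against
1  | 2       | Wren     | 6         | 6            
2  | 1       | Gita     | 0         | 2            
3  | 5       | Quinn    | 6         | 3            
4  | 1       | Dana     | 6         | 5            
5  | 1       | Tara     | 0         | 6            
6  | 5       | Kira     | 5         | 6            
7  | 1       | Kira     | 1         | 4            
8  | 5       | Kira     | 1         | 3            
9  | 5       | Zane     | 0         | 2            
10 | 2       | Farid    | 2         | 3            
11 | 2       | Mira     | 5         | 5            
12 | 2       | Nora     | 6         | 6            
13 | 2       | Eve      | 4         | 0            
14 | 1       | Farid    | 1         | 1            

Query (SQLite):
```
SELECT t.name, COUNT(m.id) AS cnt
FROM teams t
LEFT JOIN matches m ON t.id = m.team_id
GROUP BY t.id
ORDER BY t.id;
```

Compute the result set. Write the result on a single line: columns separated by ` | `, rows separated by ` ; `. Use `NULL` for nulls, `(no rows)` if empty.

LEFT JOIN keeps every teams row; unmatched ones get NULL for matches columns.
Group by teams.id and compute COUNT(m.id). COUNT(col) of an all-NULL group is 0.
  1: ids {2, 4, 5, 7, 14} → COUNT(m.id)=5
  2: ids {1, 10, 11, 12, 13} → COUNT(m.id)=5
  5: ids {3, 6, 8, 9} → COUNT(m.id)=4

Sensor | 5 ; Relay | 5 ; Bolt | 4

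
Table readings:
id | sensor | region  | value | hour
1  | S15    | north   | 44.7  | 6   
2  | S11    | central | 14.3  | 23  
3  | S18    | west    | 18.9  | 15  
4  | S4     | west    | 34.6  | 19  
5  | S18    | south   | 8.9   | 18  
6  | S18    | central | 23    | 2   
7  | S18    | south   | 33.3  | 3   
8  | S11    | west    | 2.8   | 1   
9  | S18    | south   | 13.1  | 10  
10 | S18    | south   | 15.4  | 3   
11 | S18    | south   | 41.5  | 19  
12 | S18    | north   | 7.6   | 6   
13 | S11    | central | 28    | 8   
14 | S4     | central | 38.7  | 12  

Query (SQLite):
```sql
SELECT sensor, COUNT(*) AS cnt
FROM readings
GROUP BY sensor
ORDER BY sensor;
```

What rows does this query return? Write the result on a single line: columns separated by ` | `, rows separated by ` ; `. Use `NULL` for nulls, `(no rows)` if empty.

Partition readings by sensor; compute COUNT(*) within each group.
  S11: ids {2, 8, 13} → COUNT(*)=3
  S15: ids {1} → COUNT(*)=1
  S18: ids {3, 5, 6, 7, 9, 10, 11, 12} → COUNT(*)=8
  S4: ids {4, 14} → COUNT(*)=2

S11 | 3 ; S15 | 1 ; S18 | 8 ; S4 | 2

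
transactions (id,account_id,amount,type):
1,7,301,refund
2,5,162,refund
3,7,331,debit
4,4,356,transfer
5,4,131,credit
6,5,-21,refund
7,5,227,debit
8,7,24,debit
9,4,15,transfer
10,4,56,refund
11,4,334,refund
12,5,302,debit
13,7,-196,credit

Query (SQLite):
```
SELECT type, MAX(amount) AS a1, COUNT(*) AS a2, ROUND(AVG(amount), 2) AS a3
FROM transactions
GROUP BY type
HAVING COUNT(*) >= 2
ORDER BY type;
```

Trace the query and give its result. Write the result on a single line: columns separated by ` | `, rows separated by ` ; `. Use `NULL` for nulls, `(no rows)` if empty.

credit | 131 | 2 | -32.5 ; debit | 331 | 4 | 221 ; refund | 334 | 5 | 166.4 ; transfer | 356 | 2 | 185.5

Group transactions by type.
Per group compute: MAX(amount), COUNT(*), ROUND(AVG(amount), 2).
HAVING: drop groups with fewer than 2 rows.
  credit: ids {5, 13} → MAX(amount)=131, COUNT(*)=2, ROUND(AVG(amount), 2)=-32.5
  debit: ids {3, 7, 8, 12} → MAX(amount)=331, COUNT(*)=4, ROUND(AVG(amount), 2)=221
  refund: ids {1, 2, 6, 10, 11} → MAX(amount)=334, COUNT(*)=5, ROUND(AVG(amount), 2)=166.4
  transfer: ids {4, 9} → MAX(amount)=356, COUNT(*)=2, ROUND(AVG(amount), 2)=185.5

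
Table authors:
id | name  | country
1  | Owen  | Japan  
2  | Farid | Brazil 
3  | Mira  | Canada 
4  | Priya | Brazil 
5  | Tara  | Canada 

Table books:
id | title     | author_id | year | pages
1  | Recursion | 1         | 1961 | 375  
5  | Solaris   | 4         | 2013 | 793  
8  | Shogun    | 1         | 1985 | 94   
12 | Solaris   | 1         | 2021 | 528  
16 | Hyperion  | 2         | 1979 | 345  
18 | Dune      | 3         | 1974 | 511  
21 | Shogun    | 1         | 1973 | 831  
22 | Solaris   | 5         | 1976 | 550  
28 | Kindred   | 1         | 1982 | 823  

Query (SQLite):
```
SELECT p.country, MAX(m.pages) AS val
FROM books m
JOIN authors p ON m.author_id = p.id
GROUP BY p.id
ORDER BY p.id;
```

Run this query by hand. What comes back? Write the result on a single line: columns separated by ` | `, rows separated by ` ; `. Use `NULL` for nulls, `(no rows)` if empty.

Japan | 831 ; Brazil | 345 ; Canada | 511 ; Brazil | 793 ; Canada | 550

Join each books row to its authors via author_id.
Group joined rows by authors.id; compute MAX(m.pages) per group.
  1: ids {1, 8, 12, 21, 28} → MAX(m.pages)=831
  2: ids {16} → MAX(m.pages)=345
  3: ids {18} → MAX(m.pages)=511
  4: ids {5} → MAX(m.pages)=793
  5: ids {22} → MAX(m.pages)=550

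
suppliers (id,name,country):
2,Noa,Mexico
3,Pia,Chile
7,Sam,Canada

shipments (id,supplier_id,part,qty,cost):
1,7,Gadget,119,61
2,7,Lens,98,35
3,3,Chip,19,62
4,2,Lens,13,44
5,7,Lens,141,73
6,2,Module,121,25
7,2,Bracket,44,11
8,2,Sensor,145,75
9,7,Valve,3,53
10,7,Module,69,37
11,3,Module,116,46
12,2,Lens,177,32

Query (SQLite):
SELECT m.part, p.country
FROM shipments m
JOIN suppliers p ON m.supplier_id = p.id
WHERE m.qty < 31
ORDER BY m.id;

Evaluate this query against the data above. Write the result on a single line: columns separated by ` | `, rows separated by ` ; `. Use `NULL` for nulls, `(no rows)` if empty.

Each shipments row matches the suppliers row where supplier_id = suppliers.id.
Then keep rows with m.qty < 31.

Chip | Chile ; Lens | Mexico ; Valve | Canada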